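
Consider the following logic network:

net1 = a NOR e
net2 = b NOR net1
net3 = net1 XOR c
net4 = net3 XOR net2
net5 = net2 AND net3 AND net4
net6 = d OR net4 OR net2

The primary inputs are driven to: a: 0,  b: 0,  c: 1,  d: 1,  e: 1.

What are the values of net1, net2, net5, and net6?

net1 = a NOR e = 0 NOR 1 = 0
net2 = b NOR net1 = 0 NOR 0 = 1
net3 = net1 XOR c = 0 XOR 1 = 1
net4 = net3 XOR net2 = 1 XOR 1 = 0
net5 = net2 AND net3 AND net4 = 1 AND 1 AND 0 = 0
net6 = d OR net4 OR net2 = 1 OR 0 OR 1 = 1

net1 = 0, net2 = 1, net5 = 0, net6 = 1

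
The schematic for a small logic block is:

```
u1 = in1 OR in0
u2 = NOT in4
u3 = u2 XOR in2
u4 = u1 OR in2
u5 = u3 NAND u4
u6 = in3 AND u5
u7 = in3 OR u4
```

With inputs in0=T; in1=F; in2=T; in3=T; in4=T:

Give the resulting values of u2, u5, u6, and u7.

u1 = in1 OR in0 = F OR T = T
u2 = NOT in4 = NOT T = F
u3 = u2 XOR in2 = F XOR T = T
u4 = u1 OR in2 = T OR T = T
u5 = u3 NAND u4 = T NAND T = F
u6 = in3 AND u5 = T AND F = F
u7 = in3 OR u4 = T OR T = T

u2 = F  u5 = F  u6 = F  u7 = T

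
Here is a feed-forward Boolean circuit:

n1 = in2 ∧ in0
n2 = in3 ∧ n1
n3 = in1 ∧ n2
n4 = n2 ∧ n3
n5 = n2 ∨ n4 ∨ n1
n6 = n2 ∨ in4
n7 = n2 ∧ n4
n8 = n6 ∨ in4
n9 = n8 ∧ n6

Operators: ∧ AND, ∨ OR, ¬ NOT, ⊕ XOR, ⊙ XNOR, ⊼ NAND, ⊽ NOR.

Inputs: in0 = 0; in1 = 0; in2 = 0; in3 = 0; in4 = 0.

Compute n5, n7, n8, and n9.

n5 = 0; n7 = 0; n8 = 0; n9 = 0

n1 = in2 AND in0 = 0 AND 0 = 0
n2 = in3 AND n1 = 0 AND 0 = 0
n3 = in1 AND n2 = 0 AND 0 = 0
n4 = n2 AND n3 = 0 AND 0 = 0
n5 = n2 OR n4 OR n1 = 0 OR 0 OR 0 = 0
n6 = n2 OR in4 = 0 OR 0 = 0
n7 = n2 AND n4 = 0 AND 0 = 0
n8 = n6 OR in4 = 0 OR 0 = 0
n9 = n8 AND n6 = 0 AND 0 = 0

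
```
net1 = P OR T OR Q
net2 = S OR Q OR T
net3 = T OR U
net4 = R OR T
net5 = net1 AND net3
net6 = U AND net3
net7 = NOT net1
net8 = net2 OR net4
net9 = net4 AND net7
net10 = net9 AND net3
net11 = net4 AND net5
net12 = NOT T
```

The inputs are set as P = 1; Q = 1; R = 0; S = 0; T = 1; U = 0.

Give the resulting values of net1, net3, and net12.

net1 = P OR T OR Q = 1 OR 1 OR 1 = 1
net3 = T OR U = 1 OR 0 = 1
net12 = NOT T = NOT 1 = 0

net1 = 1, net3 = 1, net12 = 0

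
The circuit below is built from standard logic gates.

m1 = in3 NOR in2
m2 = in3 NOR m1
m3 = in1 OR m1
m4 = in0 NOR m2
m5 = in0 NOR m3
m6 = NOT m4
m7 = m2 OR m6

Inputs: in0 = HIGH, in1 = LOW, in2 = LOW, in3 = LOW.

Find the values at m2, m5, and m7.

m2 = LOW; m5 = LOW; m7 = HIGH

m1 = in3 NOR in2 = LOW NOR LOW = HIGH
m2 = in3 NOR m1 = LOW NOR HIGH = LOW
m3 = in1 OR m1 = LOW OR HIGH = HIGH
m4 = in0 NOR m2 = HIGH NOR LOW = LOW
m5 = in0 NOR m3 = HIGH NOR HIGH = LOW
m6 = NOT m4 = NOT LOW = HIGH
m7 = m2 OR m6 = LOW OR HIGH = HIGH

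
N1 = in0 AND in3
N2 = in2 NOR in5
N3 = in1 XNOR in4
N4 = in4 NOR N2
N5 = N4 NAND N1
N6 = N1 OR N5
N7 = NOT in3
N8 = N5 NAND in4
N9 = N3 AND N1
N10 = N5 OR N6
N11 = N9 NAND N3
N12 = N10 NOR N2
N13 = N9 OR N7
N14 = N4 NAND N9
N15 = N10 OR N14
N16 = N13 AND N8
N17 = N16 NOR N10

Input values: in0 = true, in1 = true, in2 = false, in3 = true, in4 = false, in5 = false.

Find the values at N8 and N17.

N8 = true, N17 = false

N1 = in0 AND in3 = true AND true = true
N2 = in2 NOR in5 = false NOR false = true
N3 = in1 XNOR in4 = true XNOR false = false
N4 = in4 NOR N2 = false NOR true = false
N5 = N4 NAND N1 = false NAND true = true
N6 = N1 OR N5 = true OR true = true
N7 = NOT in3 = NOT true = false
N8 = N5 NAND in4 = true NAND false = true
N9 = N3 AND N1 = false AND true = false
N10 = N5 OR N6 = true OR true = true
N13 = N9 OR N7 = false OR false = false
N16 = N13 AND N8 = false AND true = false
N17 = N16 NOR N10 = false NOR true = false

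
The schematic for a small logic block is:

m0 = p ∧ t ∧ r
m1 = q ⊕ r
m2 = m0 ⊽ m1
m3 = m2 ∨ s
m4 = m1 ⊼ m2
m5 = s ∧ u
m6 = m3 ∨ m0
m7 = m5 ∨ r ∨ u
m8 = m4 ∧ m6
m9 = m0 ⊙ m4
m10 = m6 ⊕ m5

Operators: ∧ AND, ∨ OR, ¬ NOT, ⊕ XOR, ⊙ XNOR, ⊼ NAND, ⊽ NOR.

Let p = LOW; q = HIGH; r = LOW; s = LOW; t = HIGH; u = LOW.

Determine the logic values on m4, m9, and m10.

m0 = p AND t AND r = LOW AND HIGH AND LOW = LOW
m1 = q XOR r = HIGH XOR LOW = HIGH
m2 = m0 NOR m1 = LOW NOR HIGH = LOW
m3 = m2 OR s = LOW OR LOW = LOW
m4 = m1 NAND m2 = HIGH NAND LOW = HIGH
m5 = s AND u = LOW AND LOW = LOW
m6 = m3 OR m0 = LOW OR LOW = LOW
m9 = m0 XNOR m4 = LOW XNOR HIGH = LOW
m10 = m6 XOR m5 = LOW XOR LOW = LOW

m4 = HIGH, m9 = LOW, m10 = LOW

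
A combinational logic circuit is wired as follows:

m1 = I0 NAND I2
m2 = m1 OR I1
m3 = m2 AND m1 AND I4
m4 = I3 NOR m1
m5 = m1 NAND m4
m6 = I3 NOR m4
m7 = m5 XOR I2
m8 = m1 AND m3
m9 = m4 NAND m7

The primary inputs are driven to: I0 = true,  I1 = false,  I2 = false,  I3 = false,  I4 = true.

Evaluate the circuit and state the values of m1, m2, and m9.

m1 = I0 NAND I2 = true NAND false = true
m2 = m1 OR I1 = true OR false = true
m4 = I3 NOR m1 = false NOR true = false
m5 = m1 NAND m4 = true NAND false = true
m7 = m5 XOR I2 = true XOR false = true
m9 = m4 NAND m7 = false NAND true = true

m1 = true  m2 = true  m9 = true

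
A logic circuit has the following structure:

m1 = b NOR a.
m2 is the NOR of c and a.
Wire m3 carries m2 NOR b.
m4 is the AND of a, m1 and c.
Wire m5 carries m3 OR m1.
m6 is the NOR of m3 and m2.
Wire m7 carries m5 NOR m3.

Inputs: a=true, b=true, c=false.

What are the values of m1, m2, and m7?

m1 = false  m2 = false  m7 = true

m1 = b NOR a = true NOR true = false
m2 = c NOR a = false NOR true = false
m3 = m2 NOR b = false NOR true = false
m5 = m3 OR m1 = false OR false = false
m7 = m5 NOR m3 = false NOR false = true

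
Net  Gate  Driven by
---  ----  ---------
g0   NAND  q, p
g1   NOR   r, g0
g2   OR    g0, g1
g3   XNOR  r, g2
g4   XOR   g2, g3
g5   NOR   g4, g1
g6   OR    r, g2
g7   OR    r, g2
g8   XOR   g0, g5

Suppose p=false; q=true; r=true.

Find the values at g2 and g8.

g2 = true  g8 = false

g0 = q NAND p = true NAND false = true
g1 = r NOR g0 = true NOR true = false
g2 = g0 OR g1 = true OR false = true
g3 = r XNOR g2 = true XNOR true = true
g4 = g2 XOR g3 = true XOR true = false
g5 = g4 NOR g1 = false NOR false = true
g8 = g0 XOR g5 = true XOR true = false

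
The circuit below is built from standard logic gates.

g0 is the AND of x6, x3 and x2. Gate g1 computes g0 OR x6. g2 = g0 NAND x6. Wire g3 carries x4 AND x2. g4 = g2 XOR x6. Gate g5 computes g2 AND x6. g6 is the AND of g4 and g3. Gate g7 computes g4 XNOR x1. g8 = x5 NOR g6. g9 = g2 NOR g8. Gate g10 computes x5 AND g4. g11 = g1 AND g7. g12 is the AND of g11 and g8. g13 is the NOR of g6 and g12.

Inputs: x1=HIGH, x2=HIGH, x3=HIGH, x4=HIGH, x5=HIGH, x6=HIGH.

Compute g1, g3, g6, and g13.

g1 = HIGH, g3 = HIGH, g6 = HIGH, g13 = LOW

g0 = x6 AND x3 AND x2 = HIGH AND HIGH AND HIGH = HIGH
g1 = g0 OR x6 = HIGH OR HIGH = HIGH
g2 = g0 NAND x6 = HIGH NAND HIGH = LOW
g3 = x4 AND x2 = HIGH AND HIGH = HIGH
g4 = g2 XOR x6 = LOW XOR HIGH = HIGH
g6 = g4 AND g3 = HIGH AND HIGH = HIGH
g7 = g4 XNOR x1 = HIGH XNOR HIGH = HIGH
g8 = x5 NOR g6 = HIGH NOR HIGH = LOW
g11 = g1 AND g7 = HIGH AND HIGH = HIGH
g12 = g11 AND g8 = HIGH AND LOW = LOW
g13 = g6 NOR g12 = HIGH NOR LOW = LOW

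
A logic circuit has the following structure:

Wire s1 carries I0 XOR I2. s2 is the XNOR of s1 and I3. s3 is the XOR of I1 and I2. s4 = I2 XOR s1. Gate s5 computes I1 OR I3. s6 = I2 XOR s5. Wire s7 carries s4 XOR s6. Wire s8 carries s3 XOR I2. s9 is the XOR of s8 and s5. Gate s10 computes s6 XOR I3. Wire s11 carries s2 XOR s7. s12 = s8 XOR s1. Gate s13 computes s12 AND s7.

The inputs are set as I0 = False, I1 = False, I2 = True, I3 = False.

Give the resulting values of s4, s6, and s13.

s4 = False, s6 = True, s13 = True

s1 = I0 XOR I2 = False XOR True = True
s3 = I1 XOR I2 = False XOR True = True
s4 = I2 XOR s1 = True XOR True = False
s5 = I1 OR I3 = False OR False = False
s6 = I2 XOR s5 = True XOR False = True
s7 = s4 XOR s6 = False XOR True = True
s8 = s3 XOR I2 = True XOR True = False
s12 = s8 XOR s1 = False XOR True = True
s13 = s12 AND s7 = True AND True = True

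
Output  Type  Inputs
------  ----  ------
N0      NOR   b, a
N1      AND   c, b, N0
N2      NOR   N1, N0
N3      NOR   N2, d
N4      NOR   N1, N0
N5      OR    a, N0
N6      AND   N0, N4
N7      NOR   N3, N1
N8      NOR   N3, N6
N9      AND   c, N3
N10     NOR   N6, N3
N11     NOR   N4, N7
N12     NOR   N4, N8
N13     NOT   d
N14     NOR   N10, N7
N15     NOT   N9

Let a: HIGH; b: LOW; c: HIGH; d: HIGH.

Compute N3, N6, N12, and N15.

N3 = LOW, N6 = LOW, N12 = LOW, N15 = HIGH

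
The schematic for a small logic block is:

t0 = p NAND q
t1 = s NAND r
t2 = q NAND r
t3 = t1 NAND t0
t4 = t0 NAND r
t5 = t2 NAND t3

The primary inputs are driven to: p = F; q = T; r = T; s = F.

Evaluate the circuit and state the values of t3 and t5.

t3 = F  t5 = T

t0 = p NAND q = F NAND T = T
t1 = s NAND r = F NAND T = T
t2 = q NAND r = T NAND T = F
t3 = t1 NAND t0 = T NAND T = F
t5 = t2 NAND t3 = F NAND F = T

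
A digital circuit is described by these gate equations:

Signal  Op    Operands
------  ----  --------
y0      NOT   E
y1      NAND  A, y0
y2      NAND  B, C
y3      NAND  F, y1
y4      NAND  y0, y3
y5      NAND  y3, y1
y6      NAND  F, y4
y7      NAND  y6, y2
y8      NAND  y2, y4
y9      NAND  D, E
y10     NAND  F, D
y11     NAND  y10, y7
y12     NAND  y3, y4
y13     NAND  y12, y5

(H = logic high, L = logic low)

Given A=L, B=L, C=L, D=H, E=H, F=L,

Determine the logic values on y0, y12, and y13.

y0 = NOT E = NOT H = L
y1 = A NAND y0 = L NAND L = H
y3 = F NAND y1 = L NAND H = H
y4 = y0 NAND y3 = L NAND H = H
y5 = y3 NAND y1 = H NAND H = L
y12 = y3 NAND y4 = H NAND H = L
y13 = y12 NAND y5 = L NAND L = H

y0 = L  y12 = L  y13 = H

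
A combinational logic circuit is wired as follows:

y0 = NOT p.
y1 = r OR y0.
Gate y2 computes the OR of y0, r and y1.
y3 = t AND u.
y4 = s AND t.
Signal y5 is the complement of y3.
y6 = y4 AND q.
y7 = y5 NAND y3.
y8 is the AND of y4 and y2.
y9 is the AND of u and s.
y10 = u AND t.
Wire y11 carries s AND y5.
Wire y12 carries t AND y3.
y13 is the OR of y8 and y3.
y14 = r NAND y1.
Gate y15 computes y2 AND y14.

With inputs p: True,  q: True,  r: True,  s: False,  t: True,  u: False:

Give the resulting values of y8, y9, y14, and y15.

y0 = NOT p = NOT True = False
y1 = r OR y0 = True OR False = True
y2 = y0 OR r OR y1 = False OR True OR True = True
y4 = s AND t = False AND True = False
y8 = y4 AND y2 = False AND True = False
y9 = u AND s = False AND False = False
y14 = r NAND y1 = True NAND True = False
y15 = y2 AND y14 = True AND False = False

y8 = False, y9 = False, y14 = False, y15 = False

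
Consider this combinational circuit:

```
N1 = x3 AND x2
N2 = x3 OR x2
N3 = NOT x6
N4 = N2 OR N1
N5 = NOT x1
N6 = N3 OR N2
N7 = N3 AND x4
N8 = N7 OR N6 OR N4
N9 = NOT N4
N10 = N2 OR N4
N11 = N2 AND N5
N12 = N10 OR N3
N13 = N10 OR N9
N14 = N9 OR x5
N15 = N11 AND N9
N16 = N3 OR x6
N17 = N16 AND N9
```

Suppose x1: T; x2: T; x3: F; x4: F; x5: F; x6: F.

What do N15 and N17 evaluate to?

N15 = F, N17 = F

N1 = x3 AND x2 = F AND T = F
N2 = x3 OR x2 = F OR T = T
N3 = NOT x6 = NOT F = T
N4 = N2 OR N1 = T OR F = T
N5 = NOT x1 = NOT T = F
N9 = NOT N4 = NOT T = F
N11 = N2 AND N5 = T AND F = F
N15 = N11 AND N9 = F AND F = F
N16 = N3 OR x6 = T OR F = T
N17 = N16 AND N9 = T AND F = F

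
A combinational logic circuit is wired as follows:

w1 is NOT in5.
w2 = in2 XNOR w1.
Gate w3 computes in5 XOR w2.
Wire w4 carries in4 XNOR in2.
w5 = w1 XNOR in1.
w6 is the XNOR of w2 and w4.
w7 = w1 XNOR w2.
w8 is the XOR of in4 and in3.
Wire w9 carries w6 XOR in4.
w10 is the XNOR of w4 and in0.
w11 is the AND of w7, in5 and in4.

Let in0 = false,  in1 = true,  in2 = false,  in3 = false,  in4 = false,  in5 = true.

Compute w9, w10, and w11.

w1 = NOT in5 = NOT true = false
w2 = in2 XNOR w1 = false XNOR false = true
w4 = in4 XNOR in2 = false XNOR false = true
w6 = w2 XNOR w4 = true XNOR true = true
w7 = w1 XNOR w2 = false XNOR true = false
w9 = w6 XOR in4 = true XOR false = true
w10 = w4 XNOR in0 = true XNOR false = false
w11 = w7 AND in5 AND in4 = false AND true AND false = false

w9 = true; w10 = false; w11 = false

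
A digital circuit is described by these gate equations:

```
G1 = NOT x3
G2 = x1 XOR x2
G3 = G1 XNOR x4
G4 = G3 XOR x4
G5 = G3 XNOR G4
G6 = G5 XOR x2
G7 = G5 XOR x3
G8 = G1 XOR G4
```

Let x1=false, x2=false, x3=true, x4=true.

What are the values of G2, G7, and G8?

G2 = false, G7 = true, G8 = true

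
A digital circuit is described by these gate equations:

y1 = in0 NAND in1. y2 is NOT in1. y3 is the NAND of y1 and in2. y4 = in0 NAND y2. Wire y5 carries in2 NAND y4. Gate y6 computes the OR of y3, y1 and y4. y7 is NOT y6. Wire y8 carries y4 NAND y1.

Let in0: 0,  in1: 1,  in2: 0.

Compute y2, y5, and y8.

y1 = in0 NAND in1 = 0 NAND 1 = 1
y2 = NOT in1 = NOT 1 = 0
y4 = in0 NAND y2 = 0 NAND 0 = 1
y5 = in2 NAND y4 = 0 NAND 1 = 1
y8 = y4 NAND y1 = 1 NAND 1 = 0

y2 = 0  y5 = 1  y8 = 0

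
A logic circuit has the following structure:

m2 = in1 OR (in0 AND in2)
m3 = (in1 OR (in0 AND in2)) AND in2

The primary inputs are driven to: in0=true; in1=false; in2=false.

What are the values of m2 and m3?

m2 = false  m3 = false

m2 = false OR (true AND false) = false
m3 = (false OR (true AND false)) AND false = false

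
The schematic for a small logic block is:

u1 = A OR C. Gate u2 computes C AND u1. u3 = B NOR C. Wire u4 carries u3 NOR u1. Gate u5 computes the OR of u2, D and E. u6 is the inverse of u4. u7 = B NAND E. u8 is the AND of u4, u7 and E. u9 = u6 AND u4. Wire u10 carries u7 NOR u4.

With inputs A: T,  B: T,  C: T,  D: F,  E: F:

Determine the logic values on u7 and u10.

u1 = A OR C = T OR T = T
u3 = B NOR C = T NOR T = F
u4 = u3 NOR u1 = F NOR T = F
u7 = B NAND E = T NAND F = T
u10 = u7 NOR u4 = T NOR F = F

u7 = T, u10 = F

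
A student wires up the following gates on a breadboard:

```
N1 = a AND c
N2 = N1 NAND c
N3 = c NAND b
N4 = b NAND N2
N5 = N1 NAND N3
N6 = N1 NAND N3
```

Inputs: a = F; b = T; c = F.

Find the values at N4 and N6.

N1 = a AND c = F AND F = F
N2 = N1 NAND c = F NAND F = T
N3 = c NAND b = F NAND T = T
N4 = b NAND N2 = T NAND T = F
N6 = N1 NAND N3 = F NAND T = T

N4 = F; N6 = T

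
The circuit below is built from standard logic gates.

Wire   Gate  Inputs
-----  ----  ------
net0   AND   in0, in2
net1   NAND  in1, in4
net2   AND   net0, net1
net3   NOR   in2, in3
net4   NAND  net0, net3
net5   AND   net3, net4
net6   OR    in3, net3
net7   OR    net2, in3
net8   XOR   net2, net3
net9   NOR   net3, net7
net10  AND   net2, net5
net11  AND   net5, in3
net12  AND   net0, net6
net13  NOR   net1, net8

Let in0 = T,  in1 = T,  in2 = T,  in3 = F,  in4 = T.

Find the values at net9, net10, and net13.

net0 = in0 AND in2 = T AND T = T
net1 = in1 NAND in4 = T NAND T = F
net2 = net0 AND net1 = T AND F = F
net3 = in2 NOR in3 = T NOR F = F
net4 = net0 NAND net3 = T NAND F = T
net5 = net3 AND net4 = F AND T = F
net7 = net2 OR in3 = F OR F = F
net8 = net2 XOR net3 = F XOR F = F
net9 = net3 NOR net7 = F NOR F = T
net10 = net2 AND net5 = F AND F = F
net13 = net1 NOR net8 = F NOR F = T

net9 = T  net10 = F  net13 = T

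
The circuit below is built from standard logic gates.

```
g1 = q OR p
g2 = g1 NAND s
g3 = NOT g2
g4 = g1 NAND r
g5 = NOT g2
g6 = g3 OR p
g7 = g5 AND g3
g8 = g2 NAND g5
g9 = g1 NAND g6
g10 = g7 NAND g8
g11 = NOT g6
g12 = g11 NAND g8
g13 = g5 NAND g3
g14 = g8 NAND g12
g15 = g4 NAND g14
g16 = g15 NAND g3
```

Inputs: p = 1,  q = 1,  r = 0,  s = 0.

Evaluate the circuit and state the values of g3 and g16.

g3 = 0, g16 = 1

g1 = q OR p = 1 OR 1 = 1
g2 = g1 NAND s = 1 NAND 0 = 1
g3 = NOT g2 = NOT 1 = 0
g4 = g1 NAND r = 1 NAND 0 = 1
g5 = NOT g2 = NOT 1 = 0
g6 = g3 OR p = 0 OR 1 = 1
g8 = g2 NAND g5 = 1 NAND 0 = 1
g11 = NOT g6 = NOT 1 = 0
g12 = g11 NAND g8 = 0 NAND 1 = 1
g14 = g8 NAND g12 = 1 NAND 1 = 0
g15 = g4 NAND g14 = 1 NAND 0 = 1
g16 = g15 NAND g3 = 1 NAND 0 = 1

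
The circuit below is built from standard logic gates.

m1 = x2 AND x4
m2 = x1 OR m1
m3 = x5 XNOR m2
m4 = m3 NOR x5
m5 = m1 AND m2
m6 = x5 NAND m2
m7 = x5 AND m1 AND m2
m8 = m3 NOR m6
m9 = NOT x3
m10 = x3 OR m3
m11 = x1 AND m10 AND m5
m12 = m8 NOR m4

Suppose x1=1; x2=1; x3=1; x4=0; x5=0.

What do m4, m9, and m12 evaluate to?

m4 = 1; m9 = 0; m12 = 0

m1 = x2 AND x4 = 1 AND 0 = 0
m2 = x1 OR m1 = 1 OR 0 = 1
m3 = x5 XNOR m2 = 0 XNOR 1 = 0
m4 = m3 NOR x5 = 0 NOR 0 = 1
m6 = x5 NAND m2 = 0 NAND 1 = 1
m8 = m3 NOR m6 = 0 NOR 1 = 0
m9 = NOT x3 = NOT 1 = 0
m12 = m8 NOR m4 = 0 NOR 1 = 0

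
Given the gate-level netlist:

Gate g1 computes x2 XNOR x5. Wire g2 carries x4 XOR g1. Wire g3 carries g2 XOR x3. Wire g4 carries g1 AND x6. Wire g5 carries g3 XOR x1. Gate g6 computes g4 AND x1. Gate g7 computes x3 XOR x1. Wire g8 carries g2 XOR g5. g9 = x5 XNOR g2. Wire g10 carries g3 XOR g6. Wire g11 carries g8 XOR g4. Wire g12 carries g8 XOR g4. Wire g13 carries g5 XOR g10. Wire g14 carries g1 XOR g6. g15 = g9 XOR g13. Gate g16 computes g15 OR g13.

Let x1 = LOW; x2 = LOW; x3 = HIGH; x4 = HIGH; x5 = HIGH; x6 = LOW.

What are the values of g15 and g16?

g1 = x2 XNOR x5 = LOW XNOR HIGH = LOW
g2 = x4 XOR g1 = HIGH XOR LOW = HIGH
g3 = g2 XOR x3 = HIGH XOR HIGH = LOW
g4 = g1 AND x6 = LOW AND LOW = LOW
g5 = g3 XOR x1 = LOW XOR LOW = LOW
g6 = g4 AND x1 = LOW AND LOW = LOW
g9 = x5 XNOR g2 = HIGH XNOR HIGH = HIGH
g10 = g3 XOR g6 = LOW XOR LOW = LOW
g13 = g5 XOR g10 = LOW XOR LOW = LOW
g15 = g9 XOR g13 = HIGH XOR LOW = HIGH
g16 = g15 OR g13 = HIGH OR LOW = HIGH

g15 = HIGH  g16 = HIGH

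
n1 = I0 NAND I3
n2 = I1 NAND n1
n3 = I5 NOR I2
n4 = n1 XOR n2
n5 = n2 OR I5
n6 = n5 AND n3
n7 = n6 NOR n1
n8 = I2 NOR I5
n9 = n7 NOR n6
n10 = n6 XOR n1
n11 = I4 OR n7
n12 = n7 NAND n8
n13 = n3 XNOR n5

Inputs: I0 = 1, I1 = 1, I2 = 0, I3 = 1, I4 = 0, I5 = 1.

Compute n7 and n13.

n1 = I0 NAND I3 = 1 NAND 1 = 0
n2 = I1 NAND n1 = 1 NAND 0 = 1
n3 = I5 NOR I2 = 1 NOR 0 = 0
n5 = n2 OR I5 = 1 OR 1 = 1
n6 = n5 AND n3 = 1 AND 0 = 0
n7 = n6 NOR n1 = 0 NOR 0 = 1
n13 = n3 XNOR n5 = 0 XNOR 1 = 0

n7 = 1; n13 = 0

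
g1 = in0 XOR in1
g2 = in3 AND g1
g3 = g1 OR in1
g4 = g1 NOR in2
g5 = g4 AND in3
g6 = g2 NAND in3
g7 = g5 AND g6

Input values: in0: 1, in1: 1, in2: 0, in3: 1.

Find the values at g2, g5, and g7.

g2 = 0, g5 = 1, g7 = 1

g1 = in0 XOR in1 = 1 XOR 1 = 0
g2 = in3 AND g1 = 1 AND 0 = 0
g4 = g1 NOR in2 = 0 NOR 0 = 1
g5 = g4 AND in3 = 1 AND 1 = 1
g6 = g2 NAND in3 = 0 NAND 1 = 1
g7 = g5 AND g6 = 1 AND 1 = 1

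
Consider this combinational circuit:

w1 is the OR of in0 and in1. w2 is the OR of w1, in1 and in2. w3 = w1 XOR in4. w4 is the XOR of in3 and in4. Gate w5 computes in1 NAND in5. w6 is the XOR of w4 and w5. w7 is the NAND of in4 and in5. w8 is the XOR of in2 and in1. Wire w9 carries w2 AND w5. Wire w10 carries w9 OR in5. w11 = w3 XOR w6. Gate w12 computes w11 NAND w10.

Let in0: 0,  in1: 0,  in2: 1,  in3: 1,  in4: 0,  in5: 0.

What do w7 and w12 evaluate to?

w7 = 1, w12 = 1

w1 = in0 OR in1 = 0 OR 0 = 0
w2 = w1 OR in1 OR in2 = 0 OR 0 OR 1 = 1
w3 = w1 XOR in4 = 0 XOR 0 = 0
w4 = in3 XOR in4 = 1 XOR 0 = 1
w5 = in1 NAND in5 = 0 NAND 0 = 1
w6 = w4 XOR w5 = 1 XOR 1 = 0
w7 = in4 NAND in5 = 0 NAND 0 = 1
w9 = w2 AND w5 = 1 AND 1 = 1
w10 = w9 OR in5 = 1 OR 0 = 1
w11 = w3 XOR w6 = 0 XOR 0 = 0
w12 = w11 NAND w10 = 0 NAND 1 = 1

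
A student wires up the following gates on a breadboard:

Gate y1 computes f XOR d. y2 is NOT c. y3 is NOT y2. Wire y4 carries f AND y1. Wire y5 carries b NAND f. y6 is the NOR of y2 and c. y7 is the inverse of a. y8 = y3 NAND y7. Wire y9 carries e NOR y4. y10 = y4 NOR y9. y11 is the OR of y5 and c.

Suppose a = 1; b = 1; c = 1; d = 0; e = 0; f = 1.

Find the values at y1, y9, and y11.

y1 = 1; y9 = 0; y11 = 1

y1 = f XOR d = 1 XOR 0 = 1
y4 = f AND y1 = 1 AND 1 = 1
y5 = b NAND f = 1 NAND 1 = 0
y9 = e NOR y4 = 0 NOR 1 = 0
y11 = y5 OR c = 0 OR 1 = 1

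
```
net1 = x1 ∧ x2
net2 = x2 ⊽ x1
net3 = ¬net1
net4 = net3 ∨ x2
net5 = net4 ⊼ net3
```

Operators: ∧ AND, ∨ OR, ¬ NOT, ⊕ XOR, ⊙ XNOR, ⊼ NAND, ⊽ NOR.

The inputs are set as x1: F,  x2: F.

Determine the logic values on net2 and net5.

net2 = T  net5 = F

net1 = x1 AND x2 = F AND F = F
net2 = x2 NOR x1 = F NOR F = T
net3 = NOT net1 = NOT F = T
net4 = net3 OR x2 = T OR F = T
net5 = net4 NAND net3 = T NAND T = F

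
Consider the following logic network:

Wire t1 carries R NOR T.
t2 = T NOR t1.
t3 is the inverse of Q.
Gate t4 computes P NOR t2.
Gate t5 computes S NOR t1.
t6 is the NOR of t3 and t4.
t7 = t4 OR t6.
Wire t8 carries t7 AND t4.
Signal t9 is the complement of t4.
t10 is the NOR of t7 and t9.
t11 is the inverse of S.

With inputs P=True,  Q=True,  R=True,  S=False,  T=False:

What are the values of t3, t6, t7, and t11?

t1 = R NOR T = True NOR False = False
t2 = T NOR t1 = False NOR False = True
t3 = NOT Q = NOT True = False
t4 = P NOR t2 = True NOR True = False
t6 = t3 NOR t4 = False NOR False = True
t7 = t4 OR t6 = False OR True = True
t11 = NOT S = NOT False = True

t3 = False; t6 = True; t7 = True; t11 = True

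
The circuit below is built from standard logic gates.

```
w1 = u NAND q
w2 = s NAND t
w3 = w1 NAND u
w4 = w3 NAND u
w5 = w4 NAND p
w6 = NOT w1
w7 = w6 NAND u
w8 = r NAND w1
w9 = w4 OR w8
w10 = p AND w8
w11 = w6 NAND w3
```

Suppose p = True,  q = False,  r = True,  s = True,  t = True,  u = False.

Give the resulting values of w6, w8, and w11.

w6 = False, w8 = False, w11 = True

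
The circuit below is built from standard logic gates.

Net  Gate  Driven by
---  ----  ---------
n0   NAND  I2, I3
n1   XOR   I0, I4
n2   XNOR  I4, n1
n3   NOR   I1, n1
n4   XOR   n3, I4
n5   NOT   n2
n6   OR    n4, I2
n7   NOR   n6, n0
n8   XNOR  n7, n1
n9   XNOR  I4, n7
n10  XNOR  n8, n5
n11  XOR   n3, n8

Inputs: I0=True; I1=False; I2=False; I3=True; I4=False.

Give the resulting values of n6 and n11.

n6 = False, n11 = False

n0 = I2 NAND I3 = False NAND True = True
n1 = I0 XOR I4 = True XOR False = True
n3 = I1 NOR n1 = False NOR True = False
n4 = n3 XOR I4 = False XOR False = False
n6 = n4 OR I2 = False OR False = False
n7 = n6 NOR n0 = False NOR True = False
n8 = n7 XNOR n1 = False XNOR True = False
n11 = n3 XOR n8 = False XOR False = False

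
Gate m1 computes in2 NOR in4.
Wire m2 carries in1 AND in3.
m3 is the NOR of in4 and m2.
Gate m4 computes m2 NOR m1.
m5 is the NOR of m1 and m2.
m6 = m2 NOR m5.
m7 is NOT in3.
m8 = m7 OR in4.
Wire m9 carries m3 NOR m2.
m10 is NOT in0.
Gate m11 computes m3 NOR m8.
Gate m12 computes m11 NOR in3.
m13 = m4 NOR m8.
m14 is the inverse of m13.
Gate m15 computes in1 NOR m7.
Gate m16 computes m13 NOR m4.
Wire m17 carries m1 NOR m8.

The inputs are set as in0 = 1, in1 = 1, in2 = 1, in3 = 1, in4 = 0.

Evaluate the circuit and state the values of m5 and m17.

m5 = 0; m17 = 1

m1 = in2 NOR in4 = 1 NOR 0 = 0
m2 = in1 AND in3 = 1 AND 1 = 1
m5 = m1 NOR m2 = 0 NOR 1 = 0
m7 = NOT in3 = NOT 1 = 0
m8 = m7 OR in4 = 0 OR 0 = 0
m17 = m1 NOR m8 = 0 NOR 0 = 1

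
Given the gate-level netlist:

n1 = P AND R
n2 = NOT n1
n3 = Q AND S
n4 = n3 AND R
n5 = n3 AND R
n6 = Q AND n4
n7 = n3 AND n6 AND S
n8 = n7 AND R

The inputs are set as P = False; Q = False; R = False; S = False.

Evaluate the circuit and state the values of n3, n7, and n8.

n3 = Q AND S = False AND False = False
n4 = n3 AND R = False AND False = False
n6 = Q AND n4 = False AND False = False
n7 = n3 AND n6 AND S = False AND False AND False = False
n8 = n7 AND R = False AND False = False

n3 = False, n7 = False, n8 = False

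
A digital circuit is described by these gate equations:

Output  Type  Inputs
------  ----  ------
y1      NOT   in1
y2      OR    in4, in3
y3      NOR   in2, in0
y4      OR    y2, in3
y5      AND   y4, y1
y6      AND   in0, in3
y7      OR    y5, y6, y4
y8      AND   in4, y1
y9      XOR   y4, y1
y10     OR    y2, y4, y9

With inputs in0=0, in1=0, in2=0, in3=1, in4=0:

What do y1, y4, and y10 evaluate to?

y1 = 1, y4 = 1, y10 = 1

y1 = NOT in1 = NOT 0 = 1
y2 = in4 OR in3 = 0 OR 1 = 1
y4 = y2 OR in3 = 1 OR 1 = 1
y9 = y4 XOR y1 = 1 XOR 1 = 0
y10 = y2 OR y4 OR y9 = 1 OR 1 OR 0 = 1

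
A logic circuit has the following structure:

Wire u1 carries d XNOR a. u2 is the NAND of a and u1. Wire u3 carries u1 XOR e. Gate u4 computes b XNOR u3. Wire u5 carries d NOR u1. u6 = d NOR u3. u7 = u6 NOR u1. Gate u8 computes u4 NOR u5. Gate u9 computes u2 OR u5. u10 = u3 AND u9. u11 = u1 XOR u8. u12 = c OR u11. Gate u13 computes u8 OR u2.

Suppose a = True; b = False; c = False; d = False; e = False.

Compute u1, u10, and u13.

u1 = d XNOR a = False XNOR True = False
u2 = a NAND u1 = True NAND False = True
u3 = u1 XOR e = False XOR False = False
u4 = b XNOR u3 = False XNOR False = True
u5 = d NOR u1 = False NOR False = True
u8 = u4 NOR u5 = True NOR True = False
u9 = u2 OR u5 = True OR True = True
u10 = u3 AND u9 = False AND True = False
u13 = u8 OR u2 = False OR True = True

u1 = False, u10 = False, u13 = True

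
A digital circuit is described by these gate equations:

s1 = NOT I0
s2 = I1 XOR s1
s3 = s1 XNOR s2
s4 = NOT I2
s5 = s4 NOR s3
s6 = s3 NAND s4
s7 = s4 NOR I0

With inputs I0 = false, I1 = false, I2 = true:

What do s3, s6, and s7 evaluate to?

s3 = true; s6 = true; s7 = true

s1 = NOT I0 = NOT false = true
s2 = I1 XOR s1 = false XOR true = true
s3 = s1 XNOR s2 = true XNOR true = true
s4 = NOT I2 = NOT true = false
s6 = s3 NAND s4 = true NAND false = true
s7 = s4 NOR I0 = false NOR false = true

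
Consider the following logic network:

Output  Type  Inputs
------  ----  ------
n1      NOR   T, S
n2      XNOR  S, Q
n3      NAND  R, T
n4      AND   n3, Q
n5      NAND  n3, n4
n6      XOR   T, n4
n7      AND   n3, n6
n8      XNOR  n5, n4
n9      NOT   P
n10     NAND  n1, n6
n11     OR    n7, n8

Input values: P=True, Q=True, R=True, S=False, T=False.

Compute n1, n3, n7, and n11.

n1 = True, n3 = True, n7 = True, n11 = True

n1 = T NOR S = False NOR False = True
n3 = R NAND T = True NAND False = True
n4 = n3 AND Q = True AND True = True
n5 = n3 NAND n4 = True NAND True = False
n6 = T XOR n4 = False XOR True = True
n7 = n3 AND n6 = True AND True = True
n8 = n5 XNOR n4 = False XNOR True = False
n11 = n7 OR n8 = True OR False = True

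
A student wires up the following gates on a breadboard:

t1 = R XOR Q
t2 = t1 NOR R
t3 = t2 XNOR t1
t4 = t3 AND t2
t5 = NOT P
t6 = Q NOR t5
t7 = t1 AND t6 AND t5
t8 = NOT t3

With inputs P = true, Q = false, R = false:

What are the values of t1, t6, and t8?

t1 = false  t6 = true  t8 = true

t1 = R XOR Q = false XOR false = false
t2 = t1 NOR R = false NOR false = true
t3 = t2 XNOR t1 = true XNOR false = false
t5 = NOT P = NOT true = false
t6 = Q NOR t5 = false NOR false = true
t8 = NOT t3 = NOT false = true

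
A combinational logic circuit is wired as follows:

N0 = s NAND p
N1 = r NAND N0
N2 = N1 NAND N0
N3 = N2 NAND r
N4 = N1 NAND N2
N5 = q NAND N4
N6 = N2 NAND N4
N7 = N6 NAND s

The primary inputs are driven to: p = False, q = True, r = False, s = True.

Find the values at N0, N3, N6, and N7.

N0 = True, N3 = True, N6 = True, N7 = False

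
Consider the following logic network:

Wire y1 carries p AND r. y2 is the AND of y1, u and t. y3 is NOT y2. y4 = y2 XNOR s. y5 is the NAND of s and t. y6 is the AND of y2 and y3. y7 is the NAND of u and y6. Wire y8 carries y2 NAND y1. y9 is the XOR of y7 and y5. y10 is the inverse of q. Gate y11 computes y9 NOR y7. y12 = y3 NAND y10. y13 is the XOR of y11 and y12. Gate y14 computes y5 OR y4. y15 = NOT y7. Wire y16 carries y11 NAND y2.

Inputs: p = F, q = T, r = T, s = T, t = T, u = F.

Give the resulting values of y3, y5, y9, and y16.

y3 = T, y5 = F, y9 = T, y16 = T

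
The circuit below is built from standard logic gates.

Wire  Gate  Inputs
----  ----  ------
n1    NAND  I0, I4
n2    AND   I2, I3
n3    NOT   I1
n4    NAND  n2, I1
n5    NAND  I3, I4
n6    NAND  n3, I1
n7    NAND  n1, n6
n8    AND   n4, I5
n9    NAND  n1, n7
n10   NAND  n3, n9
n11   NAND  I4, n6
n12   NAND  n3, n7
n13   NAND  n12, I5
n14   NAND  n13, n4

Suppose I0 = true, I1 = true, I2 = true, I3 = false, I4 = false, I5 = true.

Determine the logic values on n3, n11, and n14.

n3 = false; n11 = true; n14 = true

n1 = I0 NAND I4 = true NAND false = true
n2 = I2 AND I3 = true AND false = false
n3 = NOT I1 = NOT true = false
n4 = n2 NAND I1 = false NAND true = true
n6 = n3 NAND I1 = false NAND true = true
n7 = n1 NAND n6 = true NAND true = false
n11 = I4 NAND n6 = false NAND true = true
n12 = n3 NAND n7 = false NAND false = true
n13 = n12 NAND I5 = true NAND true = false
n14 = n13 NAND n4 = false NAND true = true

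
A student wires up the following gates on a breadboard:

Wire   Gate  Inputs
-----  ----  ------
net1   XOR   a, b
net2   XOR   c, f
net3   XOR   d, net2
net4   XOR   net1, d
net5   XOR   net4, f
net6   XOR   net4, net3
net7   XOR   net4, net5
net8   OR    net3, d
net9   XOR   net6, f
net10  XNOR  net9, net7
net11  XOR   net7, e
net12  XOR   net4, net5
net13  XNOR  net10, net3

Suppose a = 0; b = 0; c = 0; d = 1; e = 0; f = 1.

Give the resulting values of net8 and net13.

net8 = 1, net13 = 1

net1 = a XOR b = 0 XOR 0 = 0
net2 = c XOR f = 0 XOR 1 = 1
net3 = d XOR net2 = 1 XOR 1 = 0
net4 = net1 XOR d = 0 XOR 1 = 1
net5 = net4 XOR f = 1 XOR 1 = 0
net6 = net4 XOR net3 = 1 XOR 0 = 1
net7 = net4 XOR net5 = 1 XOR 0 = 1
net8 = net3 OR d = 0 OR 1 = 1
net9 = net6 XOR f = 1 XOR 1 = 0
net10 = net9 XNOR net7 = 0 XNOR 1 = 0
net13 = net10 XNOR net3 = 0 XNOR 0 = 1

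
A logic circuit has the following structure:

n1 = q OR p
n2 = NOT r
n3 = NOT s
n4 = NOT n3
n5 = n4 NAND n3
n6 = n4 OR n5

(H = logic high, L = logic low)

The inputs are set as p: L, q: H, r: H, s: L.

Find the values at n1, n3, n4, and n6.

n1 = H; n3 = H; n4 = L; n6 = H

n1 = q OR p = H OR L = H
n3 = NOT s = NOT L = H
n4 = NOT n3 = NOT H = L
n5 = n4 NAND n3 = L NAND H = H
n6 = n4 OR n5 = L OR H = H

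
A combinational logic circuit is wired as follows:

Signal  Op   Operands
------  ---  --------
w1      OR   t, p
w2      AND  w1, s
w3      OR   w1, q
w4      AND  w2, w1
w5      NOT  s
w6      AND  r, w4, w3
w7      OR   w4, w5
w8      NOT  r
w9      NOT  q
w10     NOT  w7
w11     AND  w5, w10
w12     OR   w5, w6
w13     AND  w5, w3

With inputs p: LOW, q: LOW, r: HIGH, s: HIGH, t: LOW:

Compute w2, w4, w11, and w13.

w2 = LOW, w4 = LOW, w11 = LOW, w13 = LOW

w1 = t OR p = LOW OR LOW = LOW
w2 = w1 AND s = LOW AND HIGH = LOW
w3 = w1 OR q = LOW OR LOW = LOW
w4 = w2 AND w1 = LOW AND LOW = LOW
w5 = NOT s = NOT HIGH = LOW
w7 = w4 OR w5 = LOW OR LOW = LOW
w10 = NOT w7 = NOT LOW = HIGH
w11 = w5 AND w10 = LOW AND HIGH = LOW
w13 = w5 AND w3 = LOW AND LOW = LOW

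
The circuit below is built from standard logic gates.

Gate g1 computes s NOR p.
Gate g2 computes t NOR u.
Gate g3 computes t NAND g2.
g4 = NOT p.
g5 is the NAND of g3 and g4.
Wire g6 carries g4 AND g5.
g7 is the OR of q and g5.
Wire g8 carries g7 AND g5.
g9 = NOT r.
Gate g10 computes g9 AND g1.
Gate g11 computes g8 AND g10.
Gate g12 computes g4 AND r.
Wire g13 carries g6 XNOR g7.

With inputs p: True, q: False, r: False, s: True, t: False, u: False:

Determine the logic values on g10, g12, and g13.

g1 = s NOR p = True NOR True = False
g2 = t NOR u = False NOR False = True
g3 = t NAND g2 = False NAND True = True
g4 = NOT p = NOT True = False
g5 = g3 NAND g4 = True NAND False = True
g6 = g4 AND g5 = False AND True = False
g7 = q OR g5 = False OR True = True
g9 = NOT r = NOT False = True
g10 = g9 AND g1 = True AND False = False
g12 = g4 AND r = False AND False = False
g13 = g6 XNOR g7 = False XNOR True = False

g10 = False, g12 = False, g13 = False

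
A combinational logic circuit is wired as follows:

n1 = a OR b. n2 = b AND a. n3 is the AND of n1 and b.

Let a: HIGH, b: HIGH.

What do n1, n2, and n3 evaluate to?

n1 = a OR b = HIGH OR HIGH = HIGH
n2 = b AND a = HIGH AND HIGH = HIGH
n3 = n1 AND b = HIGH AND HIGH = HIGH

n1 = HIGH; n2 = HIGH; n3 = HIGH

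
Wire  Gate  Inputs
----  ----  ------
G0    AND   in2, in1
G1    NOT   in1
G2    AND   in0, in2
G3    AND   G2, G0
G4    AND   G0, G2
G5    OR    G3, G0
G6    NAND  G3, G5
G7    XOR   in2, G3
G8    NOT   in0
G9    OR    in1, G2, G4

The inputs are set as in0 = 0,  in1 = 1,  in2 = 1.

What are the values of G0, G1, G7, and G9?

G0 = 1, G1 = 0, G7 = 1, G9 = 1

G0 = in2 AND in1 = 1 AND 1 = 1
G1 = NOT in1 = NOT 1 = 0
G2 = in0 AND in2 = 0 AND 1 = 0
G3 = G2 AND G0 = 0 AND 1 = 0
G4 = G0 AND G2 = 1 AND 0 = 0
G7 = in2 XOR G3 = 1 XOR 0 = 1
G9 = in1 OR G2 OR G4 = 1 OR 0 OR 0 = 1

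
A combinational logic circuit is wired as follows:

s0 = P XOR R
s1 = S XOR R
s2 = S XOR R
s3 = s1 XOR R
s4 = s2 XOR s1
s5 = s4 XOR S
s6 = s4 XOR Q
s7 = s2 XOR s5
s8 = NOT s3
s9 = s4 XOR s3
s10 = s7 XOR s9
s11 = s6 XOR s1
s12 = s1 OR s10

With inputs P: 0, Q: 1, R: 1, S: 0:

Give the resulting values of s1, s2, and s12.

s1 = S XOR R = 0 XOR 1 = 1
s2 = S XOR R = 0 XOR 1 = 1
s3 = s1 XOR R = 1 XOR 1 = 0
s4 = s2 XOR s1 = 1 XOR 1 = 0
s5 = s4 XOR S = 0 XOR 0 = 0
s7 = s2 XOR s5 = 1 XOR 0 = 1
s9 = s4 XOR s3 = 0 XOR 0 = 0
s10 = s7 XOR s9 = 1 XOR 0 = 1
s12 = s1 OR s10 = 1 OR 1 = 1

s1 = 1; s2 = 1; s12 = 1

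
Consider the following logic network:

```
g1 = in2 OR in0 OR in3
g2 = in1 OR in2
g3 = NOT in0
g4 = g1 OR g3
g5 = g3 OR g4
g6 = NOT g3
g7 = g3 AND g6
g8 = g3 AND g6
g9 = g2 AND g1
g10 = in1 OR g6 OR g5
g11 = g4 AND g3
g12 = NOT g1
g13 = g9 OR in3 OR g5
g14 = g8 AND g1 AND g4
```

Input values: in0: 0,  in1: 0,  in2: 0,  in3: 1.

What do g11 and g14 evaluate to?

g11 = 1, g14 = 0

g1 = in2 OR in0 OR in3 = 0 OR 0 OR 1 = 1
g3 = NOT in0 = NOT 0 = 1
g4 = g1 OR g3 = 1 OR 1 = 1
g6 = NOT g3 = NOT 1 = 0
g8 = g3 AND g6 = 1 AND 0 = 0
g11 = g4 AND g3 = 1 AND 1 = 1
g14 = g8 AND g1 AND g4 = 0 AND 1 AND 1 = 0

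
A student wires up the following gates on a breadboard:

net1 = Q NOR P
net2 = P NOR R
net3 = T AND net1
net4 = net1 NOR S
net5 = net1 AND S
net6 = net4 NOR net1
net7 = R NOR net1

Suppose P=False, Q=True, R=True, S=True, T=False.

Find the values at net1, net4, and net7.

net1 = Q NOR P = True NOR False = False
net4 = net1 NOR S = False NOR True = False
net7 = R NOR net1 = True NOR False = False

net1 = False  net4 = False  net7 = False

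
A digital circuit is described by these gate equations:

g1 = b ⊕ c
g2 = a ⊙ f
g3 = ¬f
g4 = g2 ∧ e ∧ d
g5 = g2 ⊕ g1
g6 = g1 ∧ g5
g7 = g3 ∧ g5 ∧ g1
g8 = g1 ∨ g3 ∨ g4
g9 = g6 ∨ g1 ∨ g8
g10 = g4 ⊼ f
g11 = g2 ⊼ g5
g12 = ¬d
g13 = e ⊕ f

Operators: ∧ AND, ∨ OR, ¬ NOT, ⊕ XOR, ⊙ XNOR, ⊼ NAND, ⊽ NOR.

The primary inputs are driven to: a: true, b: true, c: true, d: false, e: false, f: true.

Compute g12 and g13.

g12 = NOT d = NOT false = true
g13 = e XOR f = false XOR true = true

g12 = true, g13 = true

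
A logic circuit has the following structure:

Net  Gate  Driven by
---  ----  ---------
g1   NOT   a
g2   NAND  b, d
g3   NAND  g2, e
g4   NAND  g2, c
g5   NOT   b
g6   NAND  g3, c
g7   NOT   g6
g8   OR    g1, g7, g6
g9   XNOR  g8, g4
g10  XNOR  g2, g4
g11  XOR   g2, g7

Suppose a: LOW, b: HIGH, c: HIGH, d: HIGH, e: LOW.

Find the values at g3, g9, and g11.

g1 = NOT a = NOT LOW = HIGH
g2 = b NAND d = HIGH NAND HIGH = LOW
g3 = g2 NAND e = LOW NAND LOW = HIGH
g4 = g2 NAND c = LOW NAND HIGH = HIGH
g6 = g3 NAND c = HIGH NAND HIGH = LOW
g7 = NOT g6 = NOT LOW = HIGH
g8 = g1 OR g7 OR g6 = HIGH OR HIGH OR LOW = HIGH
g9 = g8 XNOR g4 = HIGH XNOR HIGH = HIGH
g11 = g2 XOR g7 = LOW XOR HIGH = HIGH

g3 = HIGH; g9 = HIGH; g11 = HIGH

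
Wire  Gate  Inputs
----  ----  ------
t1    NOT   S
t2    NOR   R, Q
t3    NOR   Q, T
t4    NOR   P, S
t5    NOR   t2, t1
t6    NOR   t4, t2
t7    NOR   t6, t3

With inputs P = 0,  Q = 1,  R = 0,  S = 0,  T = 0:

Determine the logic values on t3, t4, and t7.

t3 = 0  t4 = 1  t7 = 1

t2 = R NOR Q = 0 NOR 1 = 0
t3 = Q NOR T = 1 NOR 0 = 0
t4 = P NOR S = 0 NOR 0 = 1
t6 = t4 NOR t2 = 1 NOR 0 = 0
t7 = t6 NOR t3 = 0 NOR 0 = 1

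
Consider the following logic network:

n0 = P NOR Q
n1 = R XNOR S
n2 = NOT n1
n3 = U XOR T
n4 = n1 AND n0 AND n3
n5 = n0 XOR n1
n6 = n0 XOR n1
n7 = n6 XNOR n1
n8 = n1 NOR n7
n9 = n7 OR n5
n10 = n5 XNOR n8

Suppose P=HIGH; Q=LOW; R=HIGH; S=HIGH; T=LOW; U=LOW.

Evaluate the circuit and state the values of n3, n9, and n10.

n0 = P NOR Q = HIGH NOR LOW = LOW
n1 = R XNOR S = HIGH XNOR HIGH = HIGH
n3 = U XOR T = LOW XOR LOW = LOW
n5 = n0 XOR n1 = LOW XOR HIGH = HIGH
n6 = n0 XOR n1 = LOW XOR HIGH = HIGH
n7 = n6 XNOR n1 = HIGH XNOR HIGH = HIGH
n8 = n1 NOR n7 = HIGH NOR HIGH = LOW
n9 = n7 OR n5 = HIGH OR HIGH = HIGH
n10 = n5 XNOR n8 = HIGH XNOR LOW = LOW

n3 = LOW; n9 = HIGH; n10 = LOW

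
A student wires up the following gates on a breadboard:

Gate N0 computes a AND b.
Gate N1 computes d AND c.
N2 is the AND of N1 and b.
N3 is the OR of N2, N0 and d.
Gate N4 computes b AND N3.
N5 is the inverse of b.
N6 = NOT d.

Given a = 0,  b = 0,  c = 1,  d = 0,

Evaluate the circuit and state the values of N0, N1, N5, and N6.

N0 = 0  N1 = 0  N5 = 1  N6 = 1

N0 = a AND b = 0 AND 0 = 0
N1 = d AND c = 0 AND 1 = 0
N5 = NOT b = NOT 0 = 1
N6 = NOT d = NOT 0 = 1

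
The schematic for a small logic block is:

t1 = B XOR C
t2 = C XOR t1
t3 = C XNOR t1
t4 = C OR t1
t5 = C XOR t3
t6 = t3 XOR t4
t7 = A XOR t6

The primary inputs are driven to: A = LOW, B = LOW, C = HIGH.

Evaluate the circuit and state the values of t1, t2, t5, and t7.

t1 = HIGH; t2 = LOW; t5 = LOW; t7 = LOW

t1 = B XOR C = LOW XOR HIGH = HIGH
t2 = C XOR t1 = HIGH XOR HIGH = LOW
t3 = C XNOR t1 = HIGH XNOR HIGH = HIGH
t4 = C OR t1 = HIGH OR HIGH = HIGH
t5 = C XOR t3 = HIGH XOR HIGH = LOW
t6 = t3 XOR t4 = HIGH XOR HIGH = LOW
t7 = A XOR t6 = LOW XOR LOW = LOW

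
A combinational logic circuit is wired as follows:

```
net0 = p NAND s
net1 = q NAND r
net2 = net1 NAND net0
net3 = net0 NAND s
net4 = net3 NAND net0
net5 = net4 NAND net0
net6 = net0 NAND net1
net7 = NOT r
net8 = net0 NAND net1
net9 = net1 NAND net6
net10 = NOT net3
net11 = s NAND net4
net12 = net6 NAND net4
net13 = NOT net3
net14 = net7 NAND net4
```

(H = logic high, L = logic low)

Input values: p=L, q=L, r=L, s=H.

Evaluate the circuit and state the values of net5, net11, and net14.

net5 = L  net11 = L  net14 = L

net0 = p NAND s = L NAND H = H
net3 = net0 NAND s = H NAND H = L
net4 = net3 NAND net0 = L NAND H = H
net5 = net4 NAND net0 = H NAND H = L
net7 = NOT r = NOT L = H
net11 = s NAND net4 = H NAND H = L
net14 = net7 NAND net4 = H NAND H = L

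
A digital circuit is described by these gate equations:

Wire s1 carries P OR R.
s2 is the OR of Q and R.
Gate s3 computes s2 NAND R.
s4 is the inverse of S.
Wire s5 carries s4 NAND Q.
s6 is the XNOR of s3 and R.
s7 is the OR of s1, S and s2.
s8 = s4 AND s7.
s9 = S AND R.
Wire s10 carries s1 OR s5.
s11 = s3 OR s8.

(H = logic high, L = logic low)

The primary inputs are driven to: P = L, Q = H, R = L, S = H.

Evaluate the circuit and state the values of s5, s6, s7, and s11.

s1 = P OR R = L OR L = L
s2 = Q OR R = H OR L = H
s3 = s2 NAND R = H NAND L = H
s4 = NOT S = NOT H = L
s5 = s4 NAND Q = L NAND H = H
s6 = s3 XNOR R = H XNOR L = L
s7 = s1 OR S OR s2 = L OR H OR H = H
s8 = s4 AND s7 = L AND H = L
s11 = s3 OR s8 = H OR L = H

s5 = H; s6 = L; s7 = H; s11 = H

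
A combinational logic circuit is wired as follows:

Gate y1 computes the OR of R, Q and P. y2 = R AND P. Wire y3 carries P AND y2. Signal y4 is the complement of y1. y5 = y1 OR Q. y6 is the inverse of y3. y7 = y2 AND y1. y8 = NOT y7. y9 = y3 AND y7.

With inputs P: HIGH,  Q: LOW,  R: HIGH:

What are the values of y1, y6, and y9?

y1 = R OR Q OR P = HIGH OR LOW OR HIGH = HIGH
y2 = R AND P = HIGH AND HIGH = HIGH
y3 = P AND y2 = HIGH AND HIGH = HIGH
y6 = NOT y3 = NOT HIGH = LOW
y7 = y2 AND y1 = HIGH AND HIGH = HIGH
y9 = y3 AND y7 = HIGH AND HIGH = HIGH

y1 = HIGH  y6 = LOW  y9 = HIGH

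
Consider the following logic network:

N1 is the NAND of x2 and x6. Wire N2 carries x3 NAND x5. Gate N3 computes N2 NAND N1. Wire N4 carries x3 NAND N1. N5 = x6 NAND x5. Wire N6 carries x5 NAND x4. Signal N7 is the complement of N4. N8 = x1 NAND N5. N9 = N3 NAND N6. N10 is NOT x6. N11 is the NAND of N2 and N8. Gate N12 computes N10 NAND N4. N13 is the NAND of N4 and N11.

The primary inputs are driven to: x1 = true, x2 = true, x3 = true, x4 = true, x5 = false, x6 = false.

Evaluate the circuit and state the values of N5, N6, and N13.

N5 = true, N6 = true, N13 = true

N1 = x2 NAND x6 = true NAND false = true
N2 = x3 NAND x5 = true NAND false = true
N4 = x3 NAND N1 = true NAND true = false
N5 = x6 NAND x5 = false NAND false = true
N6 = x5 NAND x4 = false NAND true = true
N8 = x1 NAND N5 = true NAND true = false
N11 = N2 NAND N8 = true NAND false = true
N13 = N4 NAND N11 = false NAND true = true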